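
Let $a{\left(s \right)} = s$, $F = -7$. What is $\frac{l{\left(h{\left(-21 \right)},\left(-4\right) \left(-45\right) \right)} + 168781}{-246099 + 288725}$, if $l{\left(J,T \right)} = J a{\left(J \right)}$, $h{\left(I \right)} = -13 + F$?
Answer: $\frac{169181}{42626} \approx 3.969$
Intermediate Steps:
$h{\left(I \right)} = -20$ ($h{\left(I \right)} = -13 - 7 = -20$)
$l{\left(J,T \right)} = J^{2}$ ($l{\left(J,T \right)} = J J = J^{2}$)
$\frac{l{\left(h{\left(-21 \right)},\left(-4\right) \left(-45\right) \right)} + 168781}{-246099 + 288725} = \frac{\left(-20\right)^{2} + 168781}{-246099 + 288725} = \frac{400 + 168781}{42626} = 169181 \cdot \frac{1}{42626} = \frac{169181}{42626}$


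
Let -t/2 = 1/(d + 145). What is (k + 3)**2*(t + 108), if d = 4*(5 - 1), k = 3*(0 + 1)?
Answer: 625896/161 ≈ 3887.6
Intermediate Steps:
k = 3 (k = 3*1 = 3)
d = 16 (d = 4*4 = 16)
t = -2/161 (t = -2/(16 + 145) = -2/161 ≈ -0.012422)
(k + 3)**2*(t + 108) = (3 + 3)**2*(-2/161 + 108) = 6**2*(17386/161) = 36*(17386/161) = 625896/161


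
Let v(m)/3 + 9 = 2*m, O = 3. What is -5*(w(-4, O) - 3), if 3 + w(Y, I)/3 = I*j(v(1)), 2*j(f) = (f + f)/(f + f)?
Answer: 75/2 ≈ 37.500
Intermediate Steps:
v(m) = -27 + 6*m (v(m) = -27 + 3*(2*m) = -27 + 6*m)
j(f) = ½ (j(f) = ((f + f)/(f + f))/2 = ((2*f)/((2*f)))/2 = ((2*f)*(1/(2*f)))/2 = (½)*1 = ½)
w(Y, I) = -9 + 3*I/2 (w(Y, I) = -9 + 3*(I*(½)) = -9 + 3*(I/2) = -9 + 3*I/2)
-5*(w(-4, O) - 3) = -5*((-9 + (3/2)*3) - 3) = -5*((-9 + 9/2) - 3) = -5*(-9/2 - 3) = -5*(-15/2) = 75/2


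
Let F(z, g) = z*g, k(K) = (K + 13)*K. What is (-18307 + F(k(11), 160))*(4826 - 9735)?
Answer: -117487097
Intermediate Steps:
k(K) = K*(13 + K) (k(K) = (13 + K)*K = K*(13 + K))
F(z, g) = g*z
(-18307 + F(k(11), 160))*(4826 - 9735) = (-18307 + 160*(11*(13 + 11)))*(4826 - 9735) = (-18307 + 160*(11*24))*(-4909) = (-18307 + 160*264)*(-4909) = (-18307 + 42240)*(-4909) = 23933*(-4909) = -117487097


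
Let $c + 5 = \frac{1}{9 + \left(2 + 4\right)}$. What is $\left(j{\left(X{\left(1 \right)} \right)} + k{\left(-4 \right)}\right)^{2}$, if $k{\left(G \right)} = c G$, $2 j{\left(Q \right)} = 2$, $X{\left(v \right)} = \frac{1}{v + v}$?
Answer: $\frac{96721}{225} \approx 429.87$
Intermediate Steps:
$X{\left(v \right)} = \frac{1}{2 v}$
$j{\left(Q \right)} = 1$ ($j{\left(Q \right)} = \frac{1}{2} \cdot 2 = 1$)
$c = - \frac{74}{15}$ ($c = -5 + \frac{1}{9 + \left(2 + 4\right)} = -5 + \frac{1}{9 + 6} = -5 + \frac{1}{15} = - \frac{74}{15} \approx -4.9333$)
$k{\left(G \right)} = - \frac{74 G}{15}$
$\left(j{\left(X{\left(1 \right)} \right)} + k{\left(-4 \right)}\right)^{2} = \left(1 - - \frac{296}{15}\right)^{2} = \left(1 + \frac{296}{15}\right)^{2} = \left(\frac{311}{15}\right)^{2} = \frac{96721}{225}$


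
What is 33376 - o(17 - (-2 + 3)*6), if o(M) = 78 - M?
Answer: 33309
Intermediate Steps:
33376 - o(17 - (-2 + 3)*6) = 33376 - (78 - (17 - (-2 + 3)*6)) = 33376 - (78 - (17 - 6)) = 33376 - (78 - 1*11) = 33376 - (78 - 11) = 33376 - 1*67 = 33376 - 67 = 33309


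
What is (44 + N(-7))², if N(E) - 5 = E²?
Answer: 9604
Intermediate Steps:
N(E) = 5 + E²
(44 + N(-7))² = (44 + (5 + (-7)²))² = (44 + (5 + 49))² = (44 + 54)² = 98² = 9604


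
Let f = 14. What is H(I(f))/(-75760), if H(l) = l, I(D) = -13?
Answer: 13/75760 ≈ 0.00017159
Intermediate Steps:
H(I(f))/(-75760) = -13/(-75760) = -13*(-1/75760) = 13/75760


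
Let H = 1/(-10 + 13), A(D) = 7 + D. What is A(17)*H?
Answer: 8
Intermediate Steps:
H = ⅓ (H = 1/3 = ⅓ ≈ 0.33333)
A(17)*H = (7 + 17)*(⅓) = 24*(⅓) = 8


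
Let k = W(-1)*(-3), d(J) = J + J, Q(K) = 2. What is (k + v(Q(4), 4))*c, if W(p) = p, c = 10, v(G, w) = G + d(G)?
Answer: 90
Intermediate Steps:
d(J) = 2*J
v(G, w) = 3*G (v(G, w) = G + 2*G = 3*G)
k = 3 (k = -1*(-3) = 3)
(k + v(Q(4), 4))*c = (3 + 3*2)*10 = (3 + 6)*10 = 9*10 = 90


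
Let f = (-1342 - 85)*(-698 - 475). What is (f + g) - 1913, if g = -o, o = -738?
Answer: 1672696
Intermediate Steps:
g = 738 (g = -1*(-738) = 738)
f = 1673871 (f = -1427*(-1173) = 1673871)
(f + g) - 1913 = (1673871 + 738) - 1913 = 1674609 - 1913 = 1672696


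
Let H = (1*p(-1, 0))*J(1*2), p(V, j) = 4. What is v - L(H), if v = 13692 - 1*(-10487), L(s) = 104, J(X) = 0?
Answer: 24075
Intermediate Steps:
H = 0 (H = (1*4)*0 = 4*0 = 0)
v = 24179 (v = 13692 + 10487 = 24179)
v - L(H) = 24179 - 1*104 = 24179 - 104 = 24075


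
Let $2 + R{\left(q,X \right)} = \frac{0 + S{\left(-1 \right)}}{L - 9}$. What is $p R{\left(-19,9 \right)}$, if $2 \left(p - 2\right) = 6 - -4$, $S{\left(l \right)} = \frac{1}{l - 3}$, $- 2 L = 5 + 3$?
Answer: $- \frac{721}{52} \approx -13.865$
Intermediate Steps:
$L = -4$ ($L = - \frac{5 + 3}{2} = \left(- \frac{1}{2}\right) 8 = -4$)
$S{\left(l \right)} = \frac{1}{-3 + l}$
$p = 7$ ($p = 2 + \frac{6 - -4}{2} = 2 + \frac{6 + 4}{2} = 2 + \frac{1}{2} \cdot 10 = 2 + 5 = 7$)
$R{\left(q,X \right)} = - \frac{103}{52}$ ($R{\left(q,X \right)} = -2 + \frac{0 + \frac{1}{-3 - 1}}{-4 - 9} = -2 + \frac{0 + \frac{1}{-4}}{-13} = -2 + \left(0 - \frac{1}{4}\right) \left(- \frac{1}{13}\right) = -2 - - \frac{1}{52} = -2 + \frac{1}{52} = - \frac{103}{52}$)
$p R{\left(-19,9 \right)} = 7 \left(- \frac{103}{52}\right) = - \frac{721}{52}$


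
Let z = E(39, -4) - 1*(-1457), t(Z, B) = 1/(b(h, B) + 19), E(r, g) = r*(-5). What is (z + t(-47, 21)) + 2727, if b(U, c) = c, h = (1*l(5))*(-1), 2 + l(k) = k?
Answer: 159561/40 ≈ 3989.0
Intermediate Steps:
l(k) = -2 + k
E(r, g) = -5*r
h = -3 (h = (1*(-2 + 5))*(-1) = (1*3)*(-1) = 3*(-1) = -3)
t(Z, B) = 1/(19 + B) (t(Z, B) = 1/(B + 19) = 1/(19 + B))
z = 1262 (z = -5*39 - 1*(-1457) = -195 + 1457 = 1262)
(z + t(-47, 21)) + 2727 = (1262 + 1/(19 + 21)) + 2727 = (1262 + 1/40) + 2727 = 50481/40 + 2727 = 159561/40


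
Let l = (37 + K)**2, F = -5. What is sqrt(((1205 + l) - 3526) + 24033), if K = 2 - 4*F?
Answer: sqrt(25193) ≈ 158.72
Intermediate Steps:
K = 22 (K = 2 - 4*(-5) = 2 + 20 = 22)
l = 3481 (l = (37 + 22)**2 = 59**2 = 3481)
sqrt(((1205 + l) - 3526) + 24033) = sqrt(((1205 + 3481) - 3526) + 24033) = sqrt((4686 - 3526) + 24033) = sqrt(1160 + 24033) = sqrt(25193)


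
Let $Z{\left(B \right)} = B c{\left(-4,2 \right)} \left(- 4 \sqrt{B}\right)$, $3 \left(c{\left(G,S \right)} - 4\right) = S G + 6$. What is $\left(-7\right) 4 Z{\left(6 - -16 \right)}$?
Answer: $\frac{24640 \sqrt{22}}{3} \approx 38524.0$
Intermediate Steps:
$c{\left(G,S \right)} = 6 + \frac{G S}{3}$ ($c{\left(G,S \right)} = 4 + \frac{S G + 6}{3} = 4 + \frac{G S + 6}{3} = 4 + \frac{6 + G S}{3} = 4 + \left(2 + \frac{G S}{3}\right) = 6 + \frac{G S}{3}$)
$Z{\left(B \right)} = - \frac{40 B^{\frac{3}{2}}}{3}$ ($Z{\left(B \right)} = B \left(6 + \frac{1}{3} \left(-4\right) 2\right) \left(- 4 \sqrt{B}\right) = B \left(6 - \frac{8}{3}\right) \left(- 4 \sqrt{B}\right) = B \frac{10}{3} \left(- 4 \sqrt{B}\right) = \frac{10 B}{3} \left(- 4 \sqrt{B}\right) = - \frac{40 B^{\frac{3}{2}}}{3}$)
$\left(-7\right) 4 Z{\left(6 - -16 \right)} = \left(-7\right) 4 \left(- \frac{40 \left(6 - -16\right)^{\frac{3}{2}}}{3}\right) = - 28 \left(- \frac{40 \left(6 + 16\right)^{\frac{3}{2}}}{3}\right) = - 28 \left(- \frac{40 \cdot 22^{\frac{3}{2}}}{3}\right) = - 28 \left(- \frac{40 \cdot 22 \sqrt{22}}{3}\right) = - 28 \left(- \frac{880 \sqrt{22}}{3}\right) = \frac{24640 \sqrt{22}}{3}$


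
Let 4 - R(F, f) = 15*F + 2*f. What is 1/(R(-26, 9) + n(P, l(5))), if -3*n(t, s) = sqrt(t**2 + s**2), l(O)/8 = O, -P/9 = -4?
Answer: 423/158686 + 3*sqrt(181)/317372 ≈ 0.0027928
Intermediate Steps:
R(F, f) = 4 - 15*F - 2*f (R(F, f) = 4 - (15*F + 2*f) = 4 - (2*f + 15*F) = 4 + (-15*F - 2*f) = 4 - 15*F - 2*f)
P = 36 (P = -9*(-4) = 36)
l(O) = 8*O
n(t, s) = -sqrt(s**2 + t**2)/3 (n(t, s) = -sqrt(t**2 + s**2)/3 = -sqrt(s**2 + t**2)/3)
1/(R(-26, 9) + n(P, l(5))) = 1/((4 - 15*(-26) - 2*9) - sqrt((8*5)**2 + 36**2)/3) = 1/((4 + 390 - 18) - sqrt(40**2 + 1296)/3) = 1/(376 - sqrt(1600 + 1296)/3) = 1/(376 - 4*sqrt(181)/3)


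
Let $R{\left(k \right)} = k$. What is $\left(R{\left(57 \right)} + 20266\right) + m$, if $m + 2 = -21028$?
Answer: $-707$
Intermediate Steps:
$m = -21030$ ($m = -2 - 21028 = -21030$)
$\left(R{\left(57 \right)} + 20266\right) + m = \left(57 + 20266\right) - 21030 = 20323 - 21030 = -707$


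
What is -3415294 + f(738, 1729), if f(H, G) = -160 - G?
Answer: -3417183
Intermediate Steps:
-3415294 + f(738, 1729) = -3415294 + (-160 - 1*1729) = -3415294 + (-160 - 1729) = -3415294 - 1889 = -3417183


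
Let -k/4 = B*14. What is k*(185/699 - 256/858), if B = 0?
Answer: 0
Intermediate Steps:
k = 0 (k = -0*14 = -4*0 = 0)
k*(185/699 - 256/858) = 0*(185/699 - 256/858) = 0*(185*(1/699) - 256*1/858) = 0*(185/699 - 128/429) = 0*(-1123/33319) = 0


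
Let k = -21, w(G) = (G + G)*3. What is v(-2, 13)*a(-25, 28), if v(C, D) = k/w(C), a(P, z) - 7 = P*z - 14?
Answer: -4949/4 ≈ -1237.3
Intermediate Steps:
a(P, z) = -7 + P*z (a(P, z) = 7 + (P*z - 14) = 7 + (-14 + P*z) = -7 + P*z)
w(G) = 6*G (w(G) = (2*G)*3 = 6*G)
v(C, D) = -7/(2*C) (v(C, D) = -21*1/(6*C) = -7/(2*C))
v(-2, 13)*a(-25, 28) = (-7/2/(-2))*(-7 - 25*28) = (-7/2*(-1/2))*(-7 - 700) = (7/4)*(-707) = -4949/4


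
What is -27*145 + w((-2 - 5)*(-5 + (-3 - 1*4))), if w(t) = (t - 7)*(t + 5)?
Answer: 2938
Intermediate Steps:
w(t) = (-7 + t)*(5 + t)
-27*145 + w((-2 - 5)*(-5 + (-3 - 1*4))) = -27*145 + (-35 + ((-2 - 5)*(-5 + (-3 - 1*4)))**2 - 2*(-2 - 5)*(-5 + (-3 - 1*4))) = -3915 + (-35 + (-7*(-5 + (-3 - 4)))**2 - (-14)*(-5 + (-3 - 4))) = -3915 + (-35 + (-7*(-5 - 7))**2 - (-14)*(-5 - 7)) = -3915 + (-35 + (-7*(-12))**2 - (-14)*(-12)) = -3915 + (-35 + 84**2 - 2*84) = -3915 + (-35 + 7056 - 168) = -3915 + 6853 = 2938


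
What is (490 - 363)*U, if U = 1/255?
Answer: 127/255 ≈ 0.49804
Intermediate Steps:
U = 1/255 ≈ 0.0039216
(490 - 363)*U = (490 - 363)*(1/255) = 127*(1/255) = 127/255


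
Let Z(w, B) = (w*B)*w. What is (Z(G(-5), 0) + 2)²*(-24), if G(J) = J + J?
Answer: -96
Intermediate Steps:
G(J) = 2*J
Z(w, B) = B*w² (Z(w, B) = (B*w)*w = B*w²)
(Z(G(-5), 0) + 2)²*(-24) = (0*(2*(-5))² + 2)²*(-24) = (0*(-10)² + 2)²*(-24) = (0*100 + 2)²*(-24) = (0 + 2)²*(-24) = 2²*(-24) = 4*(-24) = -96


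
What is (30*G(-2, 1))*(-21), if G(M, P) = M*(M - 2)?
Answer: -5040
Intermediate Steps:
G(M, P) = M*(-2 + M)
(30*G(-2, 1))*(-21) = (30*(-2*(-2 - 2)))*(-21) = (30*(-2*(-4)))*(-21) = (30*8)*(-21) = 240*(-21) = -5040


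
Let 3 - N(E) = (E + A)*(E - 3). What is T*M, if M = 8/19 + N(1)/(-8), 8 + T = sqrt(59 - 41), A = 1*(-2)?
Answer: -45/19 + 135*sqrt(2)/152 ≈ -1.1124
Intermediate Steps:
A = -2
N(E) = 3 - (-3 + E)*(-2 + E) (N(E) = 3 - (E - 2)*(E - 3) = 3 - (-2 + E)*(-3 + E) = 3 - (-3 + E)*(-2 + E))
T = -8 + 3*sqrt(2) (T = -8 + sqrt(59 - 41) = -8 + sqrt(18) = -8 + 3*sqrt(2) ≈ -3.7574)
M = 45/152 (M = 8/19 + (-3 - 1*1**2 + 5*1)/(-8) = 8*(1/19) + (-3 - 1*1 + 5)*(-1/8) = 8/19 + (-3 - 1 + 5)*(-1/8) = 8/19 + 1*(-1/8) = 8/19 - 1/8 = 45/152 ≈ 0.29605)
T*M = (-8 + 3*sqrt(2))*(45/152) = -45/19 + 135*sqrt(2)/152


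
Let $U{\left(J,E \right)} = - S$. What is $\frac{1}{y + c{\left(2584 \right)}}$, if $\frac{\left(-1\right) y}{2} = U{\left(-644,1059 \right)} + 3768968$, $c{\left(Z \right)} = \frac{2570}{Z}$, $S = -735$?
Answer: $- \frac{1292}{9740911267} \approx -1.3264 \cdot 10^{-7}$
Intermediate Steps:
$U{\left(J,E \right)} = 735$ ($U{\left(J,E \right)} = \left(-1\right) \left(-735\right) = 735$)
$y = -7539406$ ($y = - 2 \left(735 + 3768968\right) = \left(-2\right) 3769703 = -7539406$)
$\frac{1}{y + c{\left(2584 \right)}} = \frac{1}{-7539406 + \frac{2570}{2584}} = \frac{1}{-7539406 + 2570 \cdot \frac{1}{2584}} = \frac{1}{-7539406 + \frac{1285}{1292}} = \frac{1}{- \frac{9740911267}{1292}} = - \frac{1292}{9740911267}$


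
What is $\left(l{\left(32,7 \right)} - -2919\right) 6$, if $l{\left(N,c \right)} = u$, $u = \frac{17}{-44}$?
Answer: $\frac{385257}{22} \approx 17512.0$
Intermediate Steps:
$u = - \frac{17}{44}$ ($u = 17 \left(- \frac{1}{44}\right) = - \frac{17}{44} \approx -0.38636$)
$l{\left(N,c \right)} = - \frac{17}{44}$
$\left(l{\left(32,7 \right)} - -2919\right) 6 = \left(- \frac{17}{44} - -2919\right) 6 = \left(- \frac{17}{44} + 2919\right) 6 = \frac{128419}{44} \cdot 6 = \frac{385257}{22}$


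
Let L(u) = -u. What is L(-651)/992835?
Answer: 217/330945 ≈ 0.00065570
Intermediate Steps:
L(-651)/992835 = -1*(-651)/992835 = 651*(1/992835) = 217/330945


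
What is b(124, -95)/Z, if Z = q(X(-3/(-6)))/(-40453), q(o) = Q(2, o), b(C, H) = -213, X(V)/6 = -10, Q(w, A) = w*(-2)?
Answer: -8616489/4 ≈ -2.1541e+6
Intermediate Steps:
Q(w, A) = -2*w
X(V) = -60 (X(V) = 6*(-10) = -60)
q(o) = -4 (q(o) = -2*2 = -4)
Z = 4/40453 (Z = -4/(-40453) = -4*(-1/40453) = 4/40453 ≈ 9.8880e-5)
b(124, -95)/Z = -213/4/40453 = -213*40453/4 = -8616489/4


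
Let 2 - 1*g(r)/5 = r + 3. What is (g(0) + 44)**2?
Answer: 1521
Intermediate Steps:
g(r) = -5 - 5*r (g(r) = 10 - 5*(r + 3) = 10 - 5*(3 + r) = 10 + (-15 - 5*r) = -5 - 5*r)
(g(0) + 44)**2 = ((-5 - 5*0) + 44)**2 = ((-5 + 0) + 44)**2 = (-5 + 44)**2 = 39**2 = 1521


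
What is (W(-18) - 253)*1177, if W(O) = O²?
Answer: 83567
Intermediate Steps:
(W(-18) - 253)*1177 = ((-18)² - 253)*1177 = (324 - 253)*1177 = 71*1177 = 83567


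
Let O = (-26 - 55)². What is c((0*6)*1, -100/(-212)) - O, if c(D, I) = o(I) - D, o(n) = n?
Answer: -347708/53 ≈ -6560.5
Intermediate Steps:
O = 6561 (O = (-81)² = 6561)
c(D, I) = I - D
c((0*6)*1, -100/(-212)) - O = (-100/(-212) - 0*6) - 1*6561 = (-100*(-1/212) - 0) - 6561 = (25/53 - 1*0) - 6561 = (25/53 + 0) - 6561 = 25/53 - 6561 = -347708/53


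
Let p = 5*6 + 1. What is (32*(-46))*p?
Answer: -45632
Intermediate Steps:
p = 31 (p = 30 + 1 = 31)
(32*(-46))*p = (32*(-46))*31 = -1472*31 = -45632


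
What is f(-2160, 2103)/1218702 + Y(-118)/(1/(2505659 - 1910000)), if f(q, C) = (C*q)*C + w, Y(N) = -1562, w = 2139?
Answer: -377971161755539/406234 ≈ -9.3043e+8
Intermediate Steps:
f(q, C) = 2139 + q*C² (f(q, C) = (C*q)*C + 2139 = q*C² + 2139 = 2139 + q*C²)
f(-2160, 2103)/1218702 + Y(-118)/(1/(2505659 - 1910000)) = (2139 - 2160*2103²)/1218702 - 1562/(1/(2505659 - 1910000)) = (2139 - 2160*4422609)*(1/1218702) - 1562/(1/595659) = (2139 - 9552835440)*(1/1218702) - 1562/1/595659 = -9552833301*1/1218702 - 1562*595659 = -3184277767/406234 - 930419358 = -377971161755539/406234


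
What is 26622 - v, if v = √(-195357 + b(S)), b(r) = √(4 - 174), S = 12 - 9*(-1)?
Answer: 26622 - √(-195357 + I*√170) ≈ 26622.0 - 441.99*I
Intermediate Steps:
S = 21 (S = 12 + 9 = 21)
b(r) = I*√170 (b(r) = √(-170) = I*√170)
v = √(-195357 + I*√170) ≈ 0.015 + 441.99*I
26622 - v = 26622 - √(-195357 + I*√170)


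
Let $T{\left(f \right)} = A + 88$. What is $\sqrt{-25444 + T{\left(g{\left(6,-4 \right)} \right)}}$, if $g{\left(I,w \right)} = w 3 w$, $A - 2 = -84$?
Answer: $i \sqrt{25438} \approx 159.49 i$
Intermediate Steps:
$A = -82$ ($A = 2 - 84 = -82$)
$g{\left(I,w \right)} = 3 w^{2}$ ($g{\left(I,w \right)} = 3 w w = 3 w^{2}$)
$T{\left(f \right)} = 6$ ($T{\left(f \right)} = -82 + 88 = 6$)
$\sqrt{-25444 + T{\left(g{\left(6,-4 \right)} \right)}} = \sqrt{-25444 + 6} = \sqrt{-25438} = i \sqrt{25438}$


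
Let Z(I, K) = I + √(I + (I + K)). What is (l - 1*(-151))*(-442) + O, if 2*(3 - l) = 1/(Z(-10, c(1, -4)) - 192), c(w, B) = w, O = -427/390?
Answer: -1083743427761/15920970 - 221*I*√19/40823 ≈ -68070.0 - 0.023597*I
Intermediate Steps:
O = -427/390 (O = -427*1/390 = -427/390 ≈ -1.0949)
Z(I, K) = I + √(K + 2*I)
l = 3 - 1/(2*(-202 + I*√19)) (l = 3 - 1/(2*((-10 + √(1 + 2*(-10))) - 192)) = 3 - 1/(2*((-10 + √(1 - 20)) - 192)) = 3 - 1/(2*((-10 + √(-19)) - 192)) = 3 - 1/(2*((-10 + I*√19) - 192)) = 3 - 1/(2*(-202 + I*√19)) ≈ 3.0025 + 5.3388e-5*I)
(l - 1*(-151))*(-442) + O = ((122570/40823 + I*√19/81646) - 1*(-151))*(-442) - 427/390 = ((122570/40823 + I*√19/81646) + 151)*(-442) - 427/390 = (6286843/40823 + I*√19/81646)*(-442) - 427/390 = (-2778784606/40823 - 221*I*√19/40823) - 427/390 = -1083743427761/15920970 - 221*I*√19/40823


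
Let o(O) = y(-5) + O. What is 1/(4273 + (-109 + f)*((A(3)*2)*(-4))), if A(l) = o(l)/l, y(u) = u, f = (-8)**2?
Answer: 1/4033 ≈ 0.00024795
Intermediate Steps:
f = 64
o(O) = -5 + O
A(l) = (-5 + l)/l
1/(4273 + (-109 + f)*((A(3)*2)*(-4))) = 1/(4273 + (-109 + 64)*((((-5 + 3)/3)*2)*(-4))) = 1/(4273 - 45*((1/3)*(-2))*2*(-4)) = 1/(4273 - 45*(-2/3*2)*(-4)) = 1/(4273 - (-60)*(-4)) = 1/(4273 - 45*16/3) = 1/(4273 - 240) = 1/4033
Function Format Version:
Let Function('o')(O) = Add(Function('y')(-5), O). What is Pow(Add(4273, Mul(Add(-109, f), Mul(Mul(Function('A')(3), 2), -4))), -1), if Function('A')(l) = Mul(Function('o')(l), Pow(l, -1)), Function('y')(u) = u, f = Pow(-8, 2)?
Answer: Rational(1, 4033) ≈ 0.00024795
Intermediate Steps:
f = 64
Function('o')(O) = Add(-5, O)
Function('A')(l) = Mul(Pow(l, -1), Add(-5, l)) (Function('A')(l) = Mul(Add(-5, l), Pow(l, -1)) = Mul(Pow(l, -1), Add(-5, l)))
Pow(Add(4273, Mul(Add(-109, f), Mul(Mul(Function('A')(3), 2), -4))), -1) = Pow(Add(4273, Mul(Add(-109, 64), Mul(Mul(Mul(Pow(3, -1), Add(-5, 3)), 2), -4))), -1) = Pow(Add(4273, Mul(-45, Mul(Mul(Mul(Rational(1, 3), -2), 2), -4))), -1) = Pow(Add(4273, Mul(-45, Mul(Mul(Rational(-2, 3), 2), -4))), -1) = Pow(Add(4273, Mul(-45, Mul(Rational(-4, 3), -4))), -1) = Pow(Add(4273, Mul(-45, Rational(16, 3))), -1) = Pow(Add(4273, -240), -1) = Pow(4033, -1) = Rational(1, 4033)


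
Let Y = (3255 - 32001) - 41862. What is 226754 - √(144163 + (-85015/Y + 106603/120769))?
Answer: 226754 - √655177350818118786725595/2131814388 ≈ 2.2637e+5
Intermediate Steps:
Y = -70608 (Y = -28746 - 41862 = -70608)
226754 - √(144163 + (-85015/Y + 106603/120769)) = 226754 - √(144163 + (-85015/(-70608) + 106603/120769)) = 226754 - √(144163 + (-85015*(-1/70608) + 106603*(1/120769))) = 226754 - √(144163 + (85015/70608 + 106603/120769)) = 226754 - √(144163 + 17794201159/8527257552) = 226754 - √(1229332824670135/8527257552) = 226754 - √655177350818118786725595/2131814388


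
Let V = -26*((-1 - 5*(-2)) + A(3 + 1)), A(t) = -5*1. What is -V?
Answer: 104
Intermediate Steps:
A(t) = -5
V = -104 (V = -26*((-1 - 5*(-2)) - 5) = -26*((-1 + 10) - 5) = -26*(9 - 5) = -26*4 = -104)
-V = -1*(-104) = 104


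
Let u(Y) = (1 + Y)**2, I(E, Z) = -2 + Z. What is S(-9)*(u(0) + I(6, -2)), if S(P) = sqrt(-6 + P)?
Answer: -3*I*sqrt(15) ≈ -11.619*I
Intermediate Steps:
S(-9)*(u(0) + I(6, -2)) = sqrt(-6 - 9)*((1 + 0)**2 + (-2 - 2)) = sqrt(-15)*(1**2 - 4) = (I*sqrt(15))*(1 - 4) = (I*sqrt(15))*(-3) = -3*I*sqrt(15)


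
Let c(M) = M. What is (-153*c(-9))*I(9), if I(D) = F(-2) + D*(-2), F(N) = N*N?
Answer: -19278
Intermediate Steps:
F(N) = N²
I(D) = 4 - 2*D (I(D) = (-2)² + D*(-2) = 4 - 2*D)
(-153*c(-9))*I(9) = (-153*(-9))*(4 - 2*9) = 1377*(4 - 18) = 1377*(-14) = -19278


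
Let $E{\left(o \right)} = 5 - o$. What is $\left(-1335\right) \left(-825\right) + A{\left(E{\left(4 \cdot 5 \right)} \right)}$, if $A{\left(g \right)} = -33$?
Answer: $1101342$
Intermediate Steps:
$\left(-1335\right) \left(-825\right) + A{\left(E{\left(4 \cdot 5 \right)} \right)} = \left(-1335\right) \left(-825\right) - 33 = 1101375 - 33 = 1101342$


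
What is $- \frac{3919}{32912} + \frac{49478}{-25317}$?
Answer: $- \frac{1727637259}{833233104} \approx -2.0734$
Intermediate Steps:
$- \frac{3919}{32912} + \frac{49478}{-25317} = \left(-3919\right) \frac{1}{32912} + 49478 \left(- \frac{1}{25317}\right) = - \frac{3919}{32912} - \frac{49478}{25317} = - \frac{1727637259}{833233104}$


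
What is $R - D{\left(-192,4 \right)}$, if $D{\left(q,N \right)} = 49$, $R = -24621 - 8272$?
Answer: $-32942$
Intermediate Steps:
$R = -32893$
$R - D{\left(-192,4 \right)} = -32893 - 49 = -32942$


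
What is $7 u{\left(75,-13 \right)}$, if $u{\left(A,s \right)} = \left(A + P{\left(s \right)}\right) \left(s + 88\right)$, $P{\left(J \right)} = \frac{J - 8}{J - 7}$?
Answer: $\frac{159705}{4} \approx 39926.0$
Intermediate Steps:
$P{\left(J \right)} = \frac{-8 + J}{-7 + J}$
$u{\left(A,s \right)} = \left(88 + s\right) \left(A + \frac{-8 + s}{-7 + s}\right)$ ($u{\left(A,s \right)} = \left(A + \frac{-8 + s}{-7 + s}\right) \left(s + 88\right) = \left(A + \frac{-8 + s}{-7 + s}\right) \left(88 + s\right) = \left(88 + s\right) \left(A + \frac{-8 + s}{-7 + s}\right)$)
$7 u{\left(75,-13 \right)} = 7 \frac{-704 + 88 \left(-13\right) - 13 \left(-8 - 13\right) + 75 \left(-7 - 13\right) \left(88 - 13\right)}{-7 - 13} = 7 \frac{-704 - 1144 - -273 + 75 \left(-20\right) 75}{-20} = 7 \left(- \frac{-704 - 1144 + 273 - 112500}{20}\right) = 7 \left(\left(- \frac{1}{20}\right) \left(-114075\right)\right) = 7 \cdot \frac{22815}{4} = \frac{159705}{4}$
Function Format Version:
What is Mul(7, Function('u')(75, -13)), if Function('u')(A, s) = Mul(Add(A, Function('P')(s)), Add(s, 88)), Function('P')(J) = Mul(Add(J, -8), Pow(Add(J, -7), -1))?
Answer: Rational(159705, 4) ≈ 39926.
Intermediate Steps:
Function('P')(J) = Mul(Pow(Add(-7, J), -1), Add(-8, J)) (Function('P')(J) = Mul(Add(-8, J), Pow(Add(-7, J), -1)) = Mul(Pow(Add(-7, J), -1), Add(-8, J)))
Function('u')(A, s) = Mul(Add(88, s), Add(A, Mul(Pow(Add(-7, s), -1), Add(-8, s)))) (Function('u')(A, s) = Mul(Add(A, Mul(Pow(Add(-7, s), -1), Add(-8, s))), Add(s, 88)) = Mul(Add(A, Mul(Pow(Add(-7, s), -1), Add(-8, s))), Add(88, s)) = Mul(Add(88, s), Add(A, Mul(Pow(Add(-7, s), -1), Add(-8, s)))))
Mul(7, Function('u')(75, -13)) = Mul(7, Mul(Pow(Add(-7, -13), -1), Add(-704, Mul(88, -13), Mul(-13, Add(-8, -13)), Mul(75, Add(-7, -13), Add(88, -13))))) = Mul(7, Mul(Pow(-20, -1), Add(-704, -1144, Mul(-13, -21), Mul(75, -20, 75)))) = Mul(7, Mul(Rational(-1, 20), Add(-704, -1144, 273, -112500))) = Mul(7, Mul(Rational(-1, 20), -114075)) = Mul(7, Rational(22815, 4)) = Rational(159705, 4)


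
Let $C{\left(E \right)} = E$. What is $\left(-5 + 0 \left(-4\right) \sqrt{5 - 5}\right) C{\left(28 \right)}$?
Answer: $-140$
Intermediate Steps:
$\left(-5 + 0 \left(-4\right) \sqrt{5 - 5}\right) C{\left(28 \right)} = \left(-5 + 0 \left(-4\right) \sqrt{5 - 5}\right) 28 = \left(-5 + 0 \sqrt{0}\right) 28 = \left(-5 + 0 \cdot 0\right) 28 = \left(-5 + 0\right) 28 = \left(-5\right) 28 = -140$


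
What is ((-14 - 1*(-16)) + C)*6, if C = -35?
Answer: -198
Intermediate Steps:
((-14 - 1*(-16)) + C)*6 = ((-14 - 1*(-16)) - 35)*6 = ((-14 + 16) - 35)*6 = (2 - 35)*6 = -33*6 = -198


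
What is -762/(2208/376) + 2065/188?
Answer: -513591/4324 ≈ -118.78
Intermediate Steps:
-762/(2208/376) + 2065/188 = -762/(2208*(1/376)) + 2065*(1/188) = -762/276/47 + 2065/188 = -762*47/276 + 2065/188 = -5969/46 + 2065/188 = -513591/4324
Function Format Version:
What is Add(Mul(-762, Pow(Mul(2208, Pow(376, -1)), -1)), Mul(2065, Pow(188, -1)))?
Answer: Rational(-513591, 4324) ≈ -118.78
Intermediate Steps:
Add(Mul(-762, Pow(Mul(2208, Pow(376, -1)), -1)), Mul(2065, Pow(188, -1))) = Add(Mul(-762, Pow(Mul(2208, Rational(1, 376)), -1)), Mul(2065, Rational(1, 188))) = Add(Mul(-762, Pow(Rational(276, 47), -1)), Rational(2065, 188)) = Add(Mul(-762, Rational(47, 276)), Rational(2065, 188)) = Add(Rational(-5969, 46), Rational(2065, 188)) = Rational(-513591, 4324)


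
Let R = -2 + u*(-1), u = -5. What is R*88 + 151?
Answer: 415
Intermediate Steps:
R = 3 (R = -2 - 5*(-1) = -2 + 5 = 3)
R*88 + 151 = 3*88 + 151 = 264 + 151 = 415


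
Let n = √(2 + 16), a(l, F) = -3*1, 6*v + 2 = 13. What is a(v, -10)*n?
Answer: -9*√2 ≈ -12.728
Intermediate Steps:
v = 11/6 (v = -⅓ + (⅙)*13 = -⅓ + 13/6 = 11/6 ≈ 1.8333)
a(l, F) = -3
n = 3*√2 (n = √18 = 3*√2 ≈ 4.2426)
a(v, -10)*n = -9*√2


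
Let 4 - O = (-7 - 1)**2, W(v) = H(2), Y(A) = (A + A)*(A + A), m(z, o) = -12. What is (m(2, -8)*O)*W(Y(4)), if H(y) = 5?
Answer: 3600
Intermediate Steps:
Y(A) = 4*A**2 (Y(A) = (2*A)*(2*A) = 4*A**2)
W(v) = 5
O = -60 (O = 4 - (-7 - 1)**2 = 4 - 1*(-8)**2 = 4 - 1*64 = 4 - 64 = -60)
(m(2, -8)*O)*W(Y(4)) = -12*(-60)*5 = 720*5 = 3600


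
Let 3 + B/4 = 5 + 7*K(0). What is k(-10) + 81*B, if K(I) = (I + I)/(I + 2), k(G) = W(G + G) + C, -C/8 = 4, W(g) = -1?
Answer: 615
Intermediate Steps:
C = -32 (C = -8*4 = -32)
k(G) = -33 (k(G) = -1 - 32 = -33)
K(I) = 2*I/(2 + I) (K(I) = (2*I)/(2 + I) = 2*I/(2 + I))
B = 8 (B = -12 + 4*(5 + 7*(2*0/(2 + 0))) = -12 + 4*(5 + 7*(2*0/2)) = -12 + 4*(5 + 7*(2*0*(½))) = -12 + 4*(5 + 7*0) = -12 + 4*(5 + 0) = -12 + 4*5 = -12 + 20 = 8)
k(-10) + 81*B = -33 + 81*8 = -33 + 648 = 615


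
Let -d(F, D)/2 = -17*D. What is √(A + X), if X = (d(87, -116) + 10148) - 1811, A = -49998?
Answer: I*√45605 ≈ 213.55*I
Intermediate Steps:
d(F, D) = 34*D (d(F, D) = -(-34)*D = 34*D)
X = 4393 (X = (34*(-116) + 10148) - 1811 = (-3944 + 10148) - 1811 = 6204 - 1811 = 4393)
√(A + X) = √(-49998 + 4393) = √(-45605) = I*√45605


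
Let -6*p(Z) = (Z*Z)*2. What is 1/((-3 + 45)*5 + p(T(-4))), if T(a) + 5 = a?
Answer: 1/183 ≈ 0.0054645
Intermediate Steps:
T(a) = -5 + a
p(Z) = -Z²/3 (p(Z) = -Z*Z*2/6 = -Z²*2/6 = -Z²/3)
1/((-3 + 45)*5 + p(T(-4))) = 1/((-3 + 45)*5 - (-5 - 4)²/3) = 1/(42*5 - ⅓*(-9)²) = 1/(210 - ⅓*81) = 1/(210 - 27) = 1/183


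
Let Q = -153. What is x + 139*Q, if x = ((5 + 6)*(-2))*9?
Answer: -21465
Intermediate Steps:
x = -198 (x = (11*(-2))*9 = -22*9 = -198)
x + 139*Q = -198 + 139*(-153) = -198 - 21267 = -21465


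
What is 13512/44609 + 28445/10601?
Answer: 1412143717/472900009 ≈ 2.9861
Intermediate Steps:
13512/44609 + 28445/10601 = 1412143717/472900009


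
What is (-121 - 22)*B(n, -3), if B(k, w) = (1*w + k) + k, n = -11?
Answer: 3575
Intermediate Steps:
B(k, w) = w + 2*k (B(k, w) = (w + k) + k = (k + w) + k = w + 2*k)
(-121 - 22)*B(n, -3) = (-121 - 22)*(-3 + 2*(-11)) = -143*(-3 - 22) = -143*(-25) = 3575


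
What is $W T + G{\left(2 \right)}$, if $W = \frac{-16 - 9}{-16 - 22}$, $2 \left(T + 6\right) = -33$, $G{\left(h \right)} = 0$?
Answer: $- \frac{1125}{76} \approx -14.803$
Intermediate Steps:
$T = - \frac{45}{2}$ ($T = -6 + \frac{1}{2} \left(-33\right) = -6 - \frac{33}{2} = - \frac{45}{2} \approx -22.5$)
$W = \frac{25}{38}$ ($W = - \frac{25}{-38} = \left(-25\right) \left(- \frac{1}{38}\right) = \frac{25}{38} \approx 0.6579$)
$W T + G{\left(2 \right)} = \frac{25}{38} \left(- \frac{45}{2}\right) + 0 = - \frac{1125}{76} + 0 = - \frac{1125}{76}$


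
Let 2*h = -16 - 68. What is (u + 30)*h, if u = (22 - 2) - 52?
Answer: 84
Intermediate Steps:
h = -42 (h = (-16 - 68)/2 = (1/2)*(-84) = -42)
u = -32 (u = 20 - 52 = -32)
(u + 30)*h = (-32 + 30)*(-42) = -2*(-42) = 84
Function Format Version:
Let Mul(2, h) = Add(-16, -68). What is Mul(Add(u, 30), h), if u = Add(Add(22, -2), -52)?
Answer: 84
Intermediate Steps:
h = -42 (h = Mul(Rational(1, 2), Add(-16, -68)) = Mul(Rational(1, 2), -84) = -42)
u = -32 (u = Add(20, -52) = -32)
Mul(Add(u, 30), h) = Mul(Add(-32, 30), -42) = Mul(-2, -42) = 84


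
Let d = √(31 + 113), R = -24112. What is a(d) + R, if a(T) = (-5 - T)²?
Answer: -23823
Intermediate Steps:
d = 12 (d = √144 = 12)
a(d) + R = (5 + 12)² - 24112 = 17² - 24112 = 289 - 24112 = -23823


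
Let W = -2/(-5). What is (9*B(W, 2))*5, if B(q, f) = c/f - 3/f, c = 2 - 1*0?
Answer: -45/2 ≈ -22.500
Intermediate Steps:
c = 2 (c = 2 + 0 = 2)
W = ⅖ (W = -2*(-⅕) = ⅖ ≈ 0.40000)
B(q, f) = -1/f (B(q, f) = 2/f - 3/f = -1/f)
(9*B(W, 2))*5 = (9*(-1/2))*5 = (9*(-1*½))*5 = (9*(-½))*5 = -9/2*5 = -45/2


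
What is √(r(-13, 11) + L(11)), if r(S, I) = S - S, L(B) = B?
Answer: √11 ≈ 3.3166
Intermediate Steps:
r(S, I) = 0
√(r(-13, 11) + L(11)) = √(0 + 11) = √11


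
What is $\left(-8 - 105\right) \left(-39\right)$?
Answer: $4407$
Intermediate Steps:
$\left(-8 - 105\right) \left(-39\right) = \left(-113\right) \left(-39\right) = 4407$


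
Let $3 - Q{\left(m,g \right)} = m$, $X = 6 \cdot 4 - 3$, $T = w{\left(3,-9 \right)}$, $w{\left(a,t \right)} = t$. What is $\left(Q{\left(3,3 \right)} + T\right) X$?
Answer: $-189$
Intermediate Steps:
$T = -9$
$X = 21$ ($X = 24 - 3 = 21$)
$Q{\left(m,g \right)} = 3 - m$
$\left(Q{\left(3,3 \right)} + T\right) X = \left(\left(3 - 3\right) - 9\right) 21 = \left(0 - 9\right) 21 = \left(-9\right) 21 = -189$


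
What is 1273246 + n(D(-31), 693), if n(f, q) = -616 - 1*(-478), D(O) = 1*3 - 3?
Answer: 1273108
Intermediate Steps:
D(O) = 0 (D(O) = 3 - 3 = 0)
n(f, q) = -138 (n(f, q) = -616 + 478 = -138)
1273246 + n(D(-31), 693) = 1273246 - 138 = 1273108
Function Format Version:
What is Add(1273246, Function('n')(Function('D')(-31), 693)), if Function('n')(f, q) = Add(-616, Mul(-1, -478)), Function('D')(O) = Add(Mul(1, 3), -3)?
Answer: 1273108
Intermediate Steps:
Function('D')(O) = 0 (Function('D')(O) = Add(3, -3) = 0)
Function('n')(f, q) = -138 (Function('n')(f, q) = Add(-616, 478) = -138)
Add(1273246, Function('n')(Function('D')(-31), 693)) = Add(1273246, -138) = 1273108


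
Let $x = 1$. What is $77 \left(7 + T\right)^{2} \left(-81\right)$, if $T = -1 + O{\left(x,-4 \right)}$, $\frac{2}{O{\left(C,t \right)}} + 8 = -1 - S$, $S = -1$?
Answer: $- \frac{3299373}{16} \approx -2.0621 \cdot 10^{5}$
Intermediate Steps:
$O{\left(C,t \right)} = - \frac{1}{4}$ ($O{\left(C,t \right)} = \frac{2}{-8 - 0} = \frac{2}{-8 + \left(-1 + 1\right)} = \frac{2}{-8 + 0} = \frac{2}{-8} = 2 \left(- \frac{1}{8}\right) = - \frac{1}{4}$)
$T = - \frac{5}{4}$ ($T = -1 - \frac{1}{4} = - \frac{5}{4} \approx -1.25$)
$77 \left(7 + T\right)^{2} \left(-81\right) = 77 \left(7 - \frac{5}{4}\right)^{2} \left(-81\right) = 77 \left(\frac{23}{4}\right)^{2} \left(-81\right) = 77 \cdot \frac{529}{16} \left(-81\right) = \frac{40733}{16} \left(-81\right) = - \frac{3299373}{16}$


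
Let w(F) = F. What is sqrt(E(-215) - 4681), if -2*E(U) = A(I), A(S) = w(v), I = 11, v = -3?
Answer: 7*I*sqrt(382)/2 ≈ 68.407*I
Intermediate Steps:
A(S) = -3
E(U) = 3/2 (E(U) = -1/2*(-3) = 3/2)
sqrt(E(-215) - 4681) = sqrt(3/2 - 4681) = sqrt(-9359/2) = 7*I*sqrt(382)/2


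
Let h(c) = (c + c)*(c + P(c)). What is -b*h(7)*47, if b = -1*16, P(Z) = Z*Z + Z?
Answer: 663264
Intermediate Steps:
P(Z) = Z + Z**2 (P(Z) = Z**2 + Z = Z + Z**2)
b = -16
h(c) = 2*c*(c + c*(1 + c)) (h(c) = (c + c)*(c + c*(1 + c)) = (2*c)*(c + c*(1 + c)) = 2*c*(c + c*(1 + c)))
-b*h(7)*47 = -(-32*7**2*(2 + 7))*47 = -(-32*49*9)*47 = -(-16*882)*47 = -(-14112)*47 = -1*(-663264) = 663264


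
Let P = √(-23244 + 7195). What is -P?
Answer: -I*√16049 ≈ -126.68*I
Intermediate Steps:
P = I*√16049 (P = √(-16049) = I*√16049 ≈ 126.68*I)
-P = -I*√16049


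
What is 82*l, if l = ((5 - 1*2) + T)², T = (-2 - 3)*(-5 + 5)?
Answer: 738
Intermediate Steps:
T = 0 (T = -5*0 = 0)
l = 9 (l = ((5 - 1*2) + 0)² = ((5 - 2) + 0)² = (3 + 0)² = 3² = 9)
82*l = 82*9 = 738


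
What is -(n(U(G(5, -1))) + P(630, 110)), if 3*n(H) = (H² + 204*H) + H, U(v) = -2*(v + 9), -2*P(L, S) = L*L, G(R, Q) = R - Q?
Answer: 200200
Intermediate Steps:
P(L, S) = -L²/2 (P(L, S) = -L*L/2 = -L²/2)
U(v) = -18 - 2*v (U(v) = -2*(9 + v) = -18 - 2*v)
n(H) = H²/3 + 205*H/3 (n(H) = ((H² + 204*H) + H)/3 = (H² + 205*H)/3 = H²/3 + 205*H/3)
-(n(U(G(5, -1))) + P(630, 110)) = -((-18 - 2*(5 - 1*(-1)))*(205 + (-18 - 2*(5 - 1*(-1))))/3 - ½*630²) = -((-18 - 2*(5 + 1))*(205 + (-18 - 2*(5 + 1)))/3 - ½*396900) = -((-18 - 2*6)*(205 + (-18 - 2*6))/3 - 198450) = -((-18 - 12)*(205 + (-18 - 12))/3 - 198450) = -((⅓)*(-30)*(205 - 30) - 198450) = -((⅓)*(-30)*175 - 198450) = -(-1750 - 198450) = -1*(-200200) = 200200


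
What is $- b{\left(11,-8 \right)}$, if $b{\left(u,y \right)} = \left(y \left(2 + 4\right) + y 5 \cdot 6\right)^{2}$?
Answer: $-82944$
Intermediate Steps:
$b{\left(u,y \right)} = 1296 y^{2}$ ($b{\left(u,y \right)} = \left(y 6 + 5 y 6\right)^{2} = \left(6 y + 30 y\right)^{2} = \left(36 y\right)^{2} = 1296 y^{2}$)
$- b{\left(11,-8 \right)} = - 1296 \left(-8\right)^{2} = - 1296 \cdot 64 = \left(-1\right) 82944 = -82944$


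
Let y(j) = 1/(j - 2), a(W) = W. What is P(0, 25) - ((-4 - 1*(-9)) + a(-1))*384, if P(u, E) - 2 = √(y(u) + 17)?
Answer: -1534 + √66/2 ≈ -1529.9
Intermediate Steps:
y(j) = 1/(-2 + j)
P(u, E) = 2 + √(17 + 1/(-2 + u)) (P(u, E) = 2 + √(1/(-2 + u) + 17) = 2 + √(17 + 1/(-2 + u)))
P(0, 25) - ((-4 - 1*(-9)) + a(-1))*384 = (2 + √((-33 + 17*0)/(-2 + 0))) - ((-4 - 1*(-9)) - 1)*384 = (2 + √((-33 + 0)/(-2))) - ((-4 + 9) - 1)*384 = (2 + √(-½*(-33))) - (5 - 1)*384 = (2 + √(33/2)) - 1*4*384 = (2 + √66/2) - 4*384 = (2 + √66/2) - 1536 = -1534 + √66/2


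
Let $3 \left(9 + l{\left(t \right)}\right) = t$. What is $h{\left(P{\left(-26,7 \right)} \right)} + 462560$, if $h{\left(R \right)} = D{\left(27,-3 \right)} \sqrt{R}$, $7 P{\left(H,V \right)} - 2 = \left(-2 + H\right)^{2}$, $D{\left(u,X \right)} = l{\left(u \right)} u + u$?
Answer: $462560 + \frac{27 \sqrt{5502}}{7} \approx 4.6285 \cdot 10^{5}$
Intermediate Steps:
$l{\left(t \right)} = -9 + \frac{t}{3}$
$D{\left(u,X \right)} = u + u \left(-9 + \frac{u}{3}\right)$ ($D{\left(u,X \right)} = \left(-9 + \frac{u}{3}\right) u + u = u \left(-9 + \frac{u}{3}\right) + u = u + u \left(-9 + \frac{u}{3}\right)$)
$P{\left(H,V \right)} = \frac{2}{7} + \frac{\left(-2 + H\right)^{2}}{7}$
$h{\left(R \right)} = 27 \sqrt{R}$ ($h{\left(R \right)} = \frac{1}{3} \cdot 27 \left(-24 + 27\right) \sqrt{R} = \frac{1}{3} \cdot 27 \cdot 3 \sqrt{R} = 27 \sqrt{R}$)
$h{\left(P{\left(-26,7 \right)} \right)} + 462560 = 27 \sqrt{\frac{2}{7} + \frac{\left(-2 - 26\right)^{2}}{7}} + 462560 = 27 \sqrt{\frac{2}{7} + \frac{\left(-28\right)^{2}}{7}} + 462560 = 27 \sqrt{\frac{2}{7} + \frac{1}{7} \cdot 784} + 462560 = 27 \sqrt{\frac{2}{7} + 112} + 462560 = 27 \sqrt{\frac{786}{7}} + 462560 = 27 \frac{\sqrt{5502}}{7} + 462560 = \frac{27 \sqrt{5502}}{7} + 462560 = 462560 + \frac{27 \sqrt{5502}}{7}$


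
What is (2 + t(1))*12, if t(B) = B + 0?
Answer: 36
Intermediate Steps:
t(B) = B
(2 + t(1))*12 = (2 + 1)*12 = 3*12 = 36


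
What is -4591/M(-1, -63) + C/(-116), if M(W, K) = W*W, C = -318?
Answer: -266119/58 ≈ -4588.3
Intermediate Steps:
M(W, K) = W²
-4591/M(-1, -63) + C/(-116) = -4591/((-1)²) - 318/(-116) = -4591/1 - 318*(-1/116) = -4591*1 + 159/58 = -4591 + 159/58 = -266119/58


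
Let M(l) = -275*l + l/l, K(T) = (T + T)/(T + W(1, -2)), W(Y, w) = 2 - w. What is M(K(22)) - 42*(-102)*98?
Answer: 5451779/13 ≈ 4.1937e+5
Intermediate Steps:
K(T) = 2*T/(4 + T) (K(T) = (T + T)/(T + (2 - 1*(-2))) = (2*T)/(T + (2 + 2)) = (2*T)/(T + 4) = (2*T)/(4 + T) = 2*T/(4 + T))
M(l) = 1 - 275*l (M(l) = -275*l + 1 = 1 - 275*l)
M(K(22)) - 42*(-102)*98 = (1 - 550*22/(4 + 22)) - 42*(-102)*98 = (1 - 550*22/26) + 4284*98 = (1 - 550*22/26) + 419832 = (1 - 275*22/13) + 419832 = (1 - 6050/13) + 419832 = -6037/13 + 419832 = 5451779/13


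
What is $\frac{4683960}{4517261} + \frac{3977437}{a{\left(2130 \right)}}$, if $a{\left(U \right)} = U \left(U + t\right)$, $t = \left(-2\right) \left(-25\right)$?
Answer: $\frac{39716620904057}{20975449727400} \approx 1.8935$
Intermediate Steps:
$t = 50$
$a{\left(U \right)} = U \left(50 + U\right)$ ($a{\left(U \right)} = U \left(U + 50\right) = U \left(50 + U\right)$)
$\frac{4683960}{4517261} + \frac{3977437}{a{\left(2130 \right)}} = \frac{4683960}{4517261} + \frac{3977437}{2130 \left(50 + 2130\right)} = 4683960 \cdot \frac{1}{4517261} + \frac{3977437}{2130 \cdot 2180} = \frac{4683960}{4517261} + \frac{3977437}{4643400} = \frac{39716620904057}{20975449727400}$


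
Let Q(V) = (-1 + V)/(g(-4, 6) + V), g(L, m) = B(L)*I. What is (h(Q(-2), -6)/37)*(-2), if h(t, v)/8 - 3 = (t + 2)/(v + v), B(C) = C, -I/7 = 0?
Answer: -130/111 ≈ -1.1712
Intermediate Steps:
I = 0 (I = -7*0 = 0)
g(L, m) = 0 (g(L, m) = L*0 = 0)
Q(V) = (-1 + V)/V (Q(V) = (-1 + V)/(0 + V) = (-1 + V)/V)
h(t, v) = 24 + 4*(2 + t)/v (h(t, v) = 24 + 8*((t + 2)/(v + v)) = 24 + 8*((2 + t)/((2*v))) = 24 + 8*((2 + t)*(1/(2*v))) = 24 + 8*((2 + t)/(2*v)) = 24 + 4*(2 + t)/v)
(h(Q(-2), -6)/37)*(-2) = ((4*(2 + (-1 - 2)/(-2) + 6*(-6))/(-6))/37)*(-2) = ((4*(-⅙)*(2 - ½*(-3) - 36))*(1/37))*(-2) = ((4*(-⅙)*(2 + 3/2 - 36))*(1/37))*(-2) = ((4*(-⅙)*(-65/2))*(1/37))*(-2) = ((65/3)*(1/37))*(-2) = (65/111)*(-2) = -130/111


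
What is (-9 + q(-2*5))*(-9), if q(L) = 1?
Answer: 72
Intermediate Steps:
(-9 + q(-2*5))*(-9) = (-9 + 1)*(-9) = -8*(-9) = 72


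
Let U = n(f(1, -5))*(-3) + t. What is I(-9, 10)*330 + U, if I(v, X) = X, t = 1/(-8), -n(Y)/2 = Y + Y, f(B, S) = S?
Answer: 25919/8 ≈ 3239.9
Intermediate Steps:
n(Y) = -4*Y (n(Y) = -2*(Y + Y) = -4*Y)
t = -⅛ ≈ -0.12500
U = -481/8 (U = -4*(-5)*(-3) - ⅛ = 20*(-3) - ⅛ = -60 - ⅛ = -481/8 ≈ -60.125)
I(-9, 10)*330 + U = 10*330 - 481/8 = 3300 - 481/8 = 25919/8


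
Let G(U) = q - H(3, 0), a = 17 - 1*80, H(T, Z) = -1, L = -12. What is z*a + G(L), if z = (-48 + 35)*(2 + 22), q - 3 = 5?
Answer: 19665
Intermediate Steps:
q = 8 (q = 3 + 5 = 8)
a = -63 (a = 17 - 80 = -63)
z = -312 (z = -13*24 = -312)
G(U) = 9 (G(U) = 8 - 1*(-1) = 8 + 1 = 9)
z*a + G(L) = -312*(-63) + 9 = 19656 + 9 = 19665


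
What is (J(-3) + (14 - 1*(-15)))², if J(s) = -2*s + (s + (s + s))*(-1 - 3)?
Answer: 5041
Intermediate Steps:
J(s) = -14*s (J(s) = -2*s + (s + 2*s)*(-4) = -2*s + (3*s)*(-4) = -2*s - 12*s = -14*s)
(J(-3) + (14 - 1*(-15)))² = (-14*(-3) + (14 - 1*(-15)))² = (42 + (14 + 15))² = (42 + 29)² = 71² = 5041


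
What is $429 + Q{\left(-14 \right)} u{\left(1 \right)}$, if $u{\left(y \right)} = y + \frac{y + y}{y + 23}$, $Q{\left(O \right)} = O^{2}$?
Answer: $\frac{1924}{3} \approx 641.33$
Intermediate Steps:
$u{\left(y \right)} = y + \frac{2 y}{23 + y}$
$429 + Q{\left(-14 \right)} u{\left(1 \right)} = 429 + \left(-14\right)^{2} \cdot 1 \frac{1}{23 + 1} \left(25 + 1\right) = 429 + 196 \cdot 1 \cdot \frac{1}{24} \cdot 26 = 429 + 196 \cdot \frac{13}{12} = 429 + \frac{637}{3} = \frac{1924}{3}$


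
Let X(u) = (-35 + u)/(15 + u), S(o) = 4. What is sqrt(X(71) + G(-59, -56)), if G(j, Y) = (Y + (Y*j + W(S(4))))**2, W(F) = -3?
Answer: sqrt(19470016999)/43 ≈ 3245.0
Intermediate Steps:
X(u) = (-35 + u)/(15 + u)
G(j, Y) = (-3 + Y + Y*j)**2 (G(j, Y) = (Y + (Y*j - 3))**2 = (Y + (-3 + Y*j))**2 = (-3 + Y + Y*j)**2)
sqrt(X(71) + G(-59, -56)) = sqrt((-35 + 71)/(15 + 71) + (-3 - 56 - 56*(-59))**2) = sqrt(36/86 + (-3 - 56 + 3304)**2) = sqrt((1/86)*36 + 3245**2) = sqrt(18/43 + 10530025) = sqrt(452791093/43) = sqrt(19470016999)/43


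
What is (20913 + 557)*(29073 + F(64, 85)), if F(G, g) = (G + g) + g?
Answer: 629221290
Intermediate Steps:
F(G, g) = G + 2*g
(20913 + 557)*(29073 + F(64, 85)) = (20913 + 557)*(29073 + (64 + 2*85)) = 21470*(29073 + (64 + 170)) = 21470*(29073 + 234) = 21470*29307 = 629221290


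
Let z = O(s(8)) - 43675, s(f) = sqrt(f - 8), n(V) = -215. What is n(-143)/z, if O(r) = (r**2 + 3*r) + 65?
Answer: 43/8722 ≈ 0.0049301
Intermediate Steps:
s(f) = sqrt(-8 + f)
O(r) = 65 + r**2 + 3*r
z = -43610 (z = (65 + (sqrt(-8 + 8))**2 + 3*sqrt(-8 + 8)) - 43675 = (65 + (sqrt(0))**2 + 3*sqrt(0)) - 43675 = (65 + 0**2 + 3*0) - 43675 = (65 + 0 + 0) - 43675 = 65 - 43675 = -43610)
n(-143)/z = -215/(-43610) = -215*(-1/43610) = 43/8722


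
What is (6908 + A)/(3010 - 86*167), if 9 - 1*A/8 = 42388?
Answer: 27677/946 ≈ 29.257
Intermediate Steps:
A = -339032 (A = 72 - 8*42388 = 72 - 339104 = -339032)
(6908 + A)/(3010 - 86*167) = (6908 - 339032)/(3010 - 86*167) = -332124/(3010 - 14362) = -332124/(-11352) = -332124*(-1/11352) = 27677/946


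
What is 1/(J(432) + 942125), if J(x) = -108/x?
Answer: 4/3768499 ≈ 1.0614e-6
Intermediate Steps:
1/(J(432) + 942125) = 1/(-108/432 + 942125) = 1/(-108*1/432 + 942125) = 1/(-1/4 + 942125) = 1/(3768499/4) = 4/3768499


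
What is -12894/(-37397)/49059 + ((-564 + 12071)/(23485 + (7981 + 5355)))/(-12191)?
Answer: -5107835075809/274516916114241351 ≈ -1.8607e-5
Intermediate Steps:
-12894/(-37397)/49059 + ((-564 + 12071)/(23485 + (7981 + 5355)))/(-12191) = -12894*(-1/37397)*(1/49059) + (11507/(23485 + 13336))*(-1/12191) = (12894/37397)*(1/49059) + (11507/36821)*(-1/12191) = 4298/611553141 + (11507*(1/36821))*(-1/12191) = 4298/611553141 + (11507/36821)*(-1/12191) = 4298/611553141 - 11507/448884811 = -5107835075809/274516916114241351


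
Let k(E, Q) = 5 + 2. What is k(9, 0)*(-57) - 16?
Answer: -415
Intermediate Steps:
k(E, Q) = 7
k(9, 0)*(-57) - 16 = 7*(-57) - 16 = -399 - 16 = -415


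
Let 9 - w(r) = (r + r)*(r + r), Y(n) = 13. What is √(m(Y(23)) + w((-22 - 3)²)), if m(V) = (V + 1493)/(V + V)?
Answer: I*√264051190/13 ≈ 1250.0*I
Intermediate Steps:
w(r) = 9 - 4*r² (w(r) = 9 - (r + r)*(r + r) = 9 - 2*r*2*r = 9 - 4*r²)
m(V) = (1493 + V)/(2*V) (m(V) = (1493 + V)/((2*V)) = (1493 + V)*(1/(2*V)) = (1493 + V)/(2*V))
√(m(Y(23)) + w((-22 - 3)²)) = √((½)*(1493 + 13)/13 + (9 - 4*(-22 - 3)⁴)) = √((½)*(1/13)*1506 + (9 - 4*((-25)²)²)) = √(753/13 + (9 - 4*625²)) = √(753/13 + (9 - 4*390625)) = √(753/13 + (9 - 1562500)) = √(753/13 - 1562491) = √(-20311630/13) = I*√264051190/13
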